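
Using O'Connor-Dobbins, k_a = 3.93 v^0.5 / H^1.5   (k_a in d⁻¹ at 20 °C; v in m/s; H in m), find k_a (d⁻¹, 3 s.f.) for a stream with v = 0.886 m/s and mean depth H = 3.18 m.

k_a ≈ 0.652 d⁻¹

k_a = 3.93 × 0.886^0.5 / 3.18^1.5 = 3.93 × 0.9413 / 5.671 = 0.6523 d⁻¹.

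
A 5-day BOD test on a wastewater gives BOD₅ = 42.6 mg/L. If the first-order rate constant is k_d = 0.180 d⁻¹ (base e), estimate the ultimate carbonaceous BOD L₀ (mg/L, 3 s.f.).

BOD₅ = L₀(1 − e^(−5k_d)) ⇒ L₀ = BOD₅ / (1 − e^(−5×0.180))
= 42.6 / (1 − 0.4066) = 42.6 / 0.5934 = 71.79 mg/L.

L₀ ≈ 71.8 mg/L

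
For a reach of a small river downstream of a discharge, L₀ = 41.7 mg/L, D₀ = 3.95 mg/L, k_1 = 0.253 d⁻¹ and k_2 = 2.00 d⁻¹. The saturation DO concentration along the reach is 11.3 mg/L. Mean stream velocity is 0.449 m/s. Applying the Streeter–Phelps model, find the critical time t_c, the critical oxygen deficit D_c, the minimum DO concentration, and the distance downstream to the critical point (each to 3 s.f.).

At the critical point dD/dt = 0, so k_1 L₀ e^(−k_1 t) = k_2 D. Substituting D(t) from the Streeter–Phelps equation and solving for t gives
t_c = ln[(k_2/k_1)(1 − D₀(k_2−k_1)/(k_1 L₀))] / (k_2−k_1).
Here k_2−k_1 = 1.747 d⁻¹ and 1 − D₀(k_2−k_1)/(k_1 L₀) = 1 − 3.95×1.747/(0.253×41.7) = 0.3459, so
t_c = ln(7.905 × 0.3459) / 1.747 = 1.006 / 1.747 = 0.5758 d.
L(t_c) = L₀ e^(−k_1 t_c) = 41.7 × 0.8644 = 36.05 mg/L, and at the critical point k_2 D_c = k_1 L, so D_c = (0.253/2.00) × 36.05 = 4.560 mg/L.
Minimum DO = C_s − D_c = 11.3 − 4.560 = 6.740 mg/L.
x_c = v t_c = 0.449 m/s × 0.5758 d × 86400 s/d = 22340 m ≈ 22.3 km.

t_c ≈ 0.576 d; D_c ≈ 4.56 mg/L; min DO ≈ 6.74 mg/L; x_c ≈ 22.3 km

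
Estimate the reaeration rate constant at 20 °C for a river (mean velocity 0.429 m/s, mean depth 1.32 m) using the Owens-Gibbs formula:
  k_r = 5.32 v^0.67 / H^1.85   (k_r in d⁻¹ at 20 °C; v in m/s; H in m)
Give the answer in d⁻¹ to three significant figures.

k_r ≈ 1.81 d⁻¹

k_r = 5.32 × 0.429^0.67 / 1.32^1.85 = 5.32 × 0.5672 / 1.671 = 1.805 d⁻¹.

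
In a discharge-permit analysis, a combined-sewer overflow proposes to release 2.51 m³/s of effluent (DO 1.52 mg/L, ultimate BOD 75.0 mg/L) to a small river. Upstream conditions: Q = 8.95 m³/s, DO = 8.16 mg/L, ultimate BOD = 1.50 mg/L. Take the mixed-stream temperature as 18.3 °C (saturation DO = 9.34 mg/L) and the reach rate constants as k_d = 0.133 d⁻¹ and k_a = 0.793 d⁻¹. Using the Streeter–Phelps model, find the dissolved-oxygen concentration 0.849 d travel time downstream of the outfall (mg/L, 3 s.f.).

DO ≈ 6.64 mg/L

Mixed DO = (8.95×8.16 + 2.51×1.52)/(8.95+2.51) = 76.85/11.46 = 6.706 mg/L.
Mixed L₀ = (8.95×1.50 + 2.51×75.0)/(11.46) = 201.7/11.46 = 17.60 mg/L.
Initial deficit D₀ = C_s − DO₀ = 9.34 − 6.706 = 2.634 mg/L.
D(0.849) = [0.133×17.60/(0.793−0.133)](e^(−0.133×0.849) − e^(−0.793×0.849)) + 2.634 e^(−0.793×0.849)
= 3.546 × (0.8932 − 0.5100) + 2.634 × 0.5100 = 2.702 mg/L.
DO = 9.34 − 2.702 = 6.638 mg/L.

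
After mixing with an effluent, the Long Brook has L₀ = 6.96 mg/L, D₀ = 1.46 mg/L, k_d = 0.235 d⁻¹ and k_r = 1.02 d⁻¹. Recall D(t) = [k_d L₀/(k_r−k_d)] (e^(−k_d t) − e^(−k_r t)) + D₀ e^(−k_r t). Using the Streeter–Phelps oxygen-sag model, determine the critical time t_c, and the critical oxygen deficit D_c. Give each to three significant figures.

At the critical point dD/dt = 0, so k_d L₀ e^(−k_d t) = k_r D. Substituting D(t) from the Streeter–Phelps equation and solving for t gives
t_c = ln[(k_r/k_d)(1 − D₀(k_r−k_d)/(k_d L₀))] / (k_r−k_d).
Here k_r−k_d = 0.7850 d⁻¹ and 1 − D₀(k_r−k_d)/(k_d L₀) = 1 − 1.46×0.7850/(0.235×6.96) = 0.2993, so
t_c = ln(4.340 × 0.2993) / 0.7850 = 0.2616 / 0.7850 = 0.3332 d.
L(t_c) = L₀ e^(−k_d t_c) = 6.96 × 0.9247 = 6.436 mg/L, and at the critical point k_r D_c = k_d L, so D_c = (0.235/1.02) × 6.436 = 1.483 mg/L.

t_c ≈ 0.333 d; D_c ≈ 1.48 mg/L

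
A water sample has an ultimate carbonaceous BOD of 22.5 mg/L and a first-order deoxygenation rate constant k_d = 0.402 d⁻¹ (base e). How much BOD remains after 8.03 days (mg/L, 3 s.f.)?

L_t = L₀ e^(−k_d t) = 22.5 × e^(−0.402×8.03) = 22.5 × 0.03963 = 0.8918 mg/L.

L ≈ 0.892 mg/L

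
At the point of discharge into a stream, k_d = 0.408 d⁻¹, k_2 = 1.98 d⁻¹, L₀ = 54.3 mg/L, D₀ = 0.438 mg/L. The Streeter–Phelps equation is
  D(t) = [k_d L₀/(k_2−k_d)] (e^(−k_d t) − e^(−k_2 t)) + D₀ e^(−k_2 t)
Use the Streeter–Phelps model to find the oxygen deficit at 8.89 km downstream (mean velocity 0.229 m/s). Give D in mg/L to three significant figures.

D ≈ 6.12 mg/L

Travel time t = x/v = 8.89 km / (0.229 m/s) = 8890 m / 0.229 m/s = 38820 s = 0.4493 d.
k_d L₀/(k_2−k_d) = 0.408×54.3/(1.98−0.408) = 22.15/1.572 = 14.09 mg/L.
e^(−k_d t) = e^(−0.408×0.4493) = 0.8325; e^(−k_2 t) = e^(−1.98×0.4493) = 0.4108.
D = 14.09 × (0.8325 − 0.4108) + 0.438 × 0.4108 = 5.943 + 0.1799 = 6.123 mg/L.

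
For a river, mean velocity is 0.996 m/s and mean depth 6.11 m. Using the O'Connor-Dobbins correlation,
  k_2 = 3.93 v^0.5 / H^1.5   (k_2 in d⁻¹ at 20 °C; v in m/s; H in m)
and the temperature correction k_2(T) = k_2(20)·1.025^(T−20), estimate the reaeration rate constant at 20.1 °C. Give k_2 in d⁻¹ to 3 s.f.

k_2(20) = 3.93 × 0.996^0.5 / 6.11^1.5 = 3.93 × 0.9980 / 15.10 = 0.2597 d⁻¹.
k_2(20.1) = 0.2597 × 1.025^(20.1−20) = 0.2597 × 1.002 = 0.2603 d⁻¹.

k_2 ≈ 0.260 d⁻¹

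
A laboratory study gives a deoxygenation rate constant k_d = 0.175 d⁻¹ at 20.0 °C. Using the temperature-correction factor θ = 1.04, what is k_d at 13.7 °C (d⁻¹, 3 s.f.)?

k_d(T₂) = k_d(T₁) · θ^(T₂−T₁) = 0.175 × 1.04^(13.7−20.0)
= 0.175 × 1.04^-6.30 = 0.175 × 0.7811 = 0.1367 d⁻¹.

k_d ≈ 0.137 d⁻¹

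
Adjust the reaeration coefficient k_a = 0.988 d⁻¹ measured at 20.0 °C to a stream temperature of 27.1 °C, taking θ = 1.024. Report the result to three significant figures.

k_a(T₂) = k_a(T₁) · θ^(T₂−T₁) = 0.988 × 1.024^(27.1−20.0)
= 0.988 × 1.024^7.10 = 0.988 × 1.183 = 1.169 d⁻¹.

k_a ≈ 1.17 d⁻¹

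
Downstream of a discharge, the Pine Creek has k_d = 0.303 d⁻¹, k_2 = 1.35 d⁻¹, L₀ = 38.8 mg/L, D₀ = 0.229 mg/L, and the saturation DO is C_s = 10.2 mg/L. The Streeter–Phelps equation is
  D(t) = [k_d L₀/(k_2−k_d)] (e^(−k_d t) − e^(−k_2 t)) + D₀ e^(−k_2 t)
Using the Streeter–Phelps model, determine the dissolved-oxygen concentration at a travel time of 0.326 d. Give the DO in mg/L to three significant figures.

k_d L₀/(k_2−k_d) = 0.303×38.8/(1.35−0.303) = 11.76/1.047 = 11.23 mg/L.
e^(−k_d t) = e^(−0.303×0.3260) = 0.9059; e^(−k_2 t) = e^(−1.35×0.3260) = 0.6440.
D = 11.23 × (0.9059 − 0.6440) + 0.229 × 0.6440 = 2.942 + 0.1475 = 3.089 mg/L.
DO = C_s − D = 10.2 − 3.089 = 7.111 mg/L.

DO ≈ 7.11 mg/L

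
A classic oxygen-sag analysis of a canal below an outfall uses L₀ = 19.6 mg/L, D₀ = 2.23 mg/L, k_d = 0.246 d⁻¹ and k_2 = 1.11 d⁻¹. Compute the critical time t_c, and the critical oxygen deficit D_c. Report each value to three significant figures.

At the critical point dD/dt = 0, so k_d L₀ e^(−k_d t) = k_2 D. Substituting D(t) from the Streeter–Phelps equation and solving for t gives
t_c = ln[(k_2/k_d)(1 − D₀(k_2−k_d)/(k_d L₀))] / (k_2−k_d).
Here k_2−k_d = 0.8640 d⁻¹ and 1 − D₀(k_2−k_d)/(k_d L₀) = 1 − 2.23×0.8640/(0.246×19.6) = 0.6004, so
t_c = ln(4.512 × 0.6004) / 0.8640 = 0.9966 / 0.8640 = 1.153 d.
L(t_c) = L₀ e^(−k_d t_c) = 19.6 × 0.7529 = 14.76 mg/L, and at the critical point k_2 D_c = k_d L, so D_c = (0.246/1.11) × 14.76 = 3.271 mg/L.

t_c ≈ 1.15 d; D_c ≈ 3.27 mg/L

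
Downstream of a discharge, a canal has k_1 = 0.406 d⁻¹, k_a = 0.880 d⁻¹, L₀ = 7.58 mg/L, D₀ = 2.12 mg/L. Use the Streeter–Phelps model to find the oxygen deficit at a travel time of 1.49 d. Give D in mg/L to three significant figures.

k_1 L₀/(k_a−k_1) = 0.406×7.58/(0.880−0.406) = 3.077/0.4740 = 6.493 mg/L.
e^(−k_1 t) = e^(−0.406×1.490) = 0.5461; e^(−k_a t) = e^(−0.880×1.490) = 0.2695.
D = 6.493 × (0.5461 − 0.2695) + 2.12 × 0.2695 = 1.796 + 0.5713 = 2.367 mg/L.

D ≈ 2.37 mg/L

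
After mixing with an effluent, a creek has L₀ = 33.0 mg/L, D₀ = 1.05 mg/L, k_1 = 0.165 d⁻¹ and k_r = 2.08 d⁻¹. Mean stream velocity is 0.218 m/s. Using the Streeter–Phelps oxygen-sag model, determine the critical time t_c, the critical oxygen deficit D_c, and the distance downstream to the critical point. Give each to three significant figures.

t_c ≈ 1.08 d; D_c ≈ 2.19 mg/L; x_c ≈ 20.4 km

With k_r/k_1 = 12.61 and 1 − D₀(k_r−k_1)/(k_1 L₀) = 0.6307,
t_c = ln(12.61 × 0.6307) / (2.08 − 0.165) = ln(7.951) / 1.915 = 2.073/1.915 = 1.083 d.
D_c = (k_1/k_r) L₀ e^(−k_1 t_c) = (0.165/2.08) × 33.0 × e^(−0.165×1.083) = 0.07933 × 33.0 × 0.8364 = 2.190 mg/L.
x_c = v t_c = 0.218 m/s × 1.083 d × 86400 s/d = 20390 m ≈ 20.4 km.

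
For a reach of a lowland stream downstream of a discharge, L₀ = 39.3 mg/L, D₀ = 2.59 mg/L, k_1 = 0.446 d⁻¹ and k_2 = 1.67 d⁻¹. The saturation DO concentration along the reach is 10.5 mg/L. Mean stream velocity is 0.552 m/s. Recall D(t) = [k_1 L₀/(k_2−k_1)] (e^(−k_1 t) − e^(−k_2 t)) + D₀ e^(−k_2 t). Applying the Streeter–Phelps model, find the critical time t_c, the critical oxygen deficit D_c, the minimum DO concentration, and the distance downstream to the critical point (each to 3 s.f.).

t_c ≈ 0.916 d; D_c ≈ 6.98 mg/L; min DO ≈ 3.52 mg/L; x_c ≈ 43.7 km

With k_2/k_1 = 3.744 and 1 − D₀(k_2−k_1)/(k_1 L₀) = 0.8191,
t_c = ln(3.744 × 0.8191) / (1.67 − 0.446) = ln(3.067) / 1.224 = 1.121/1.224 = 0.9156 d.
L(t_c) = L₀ e^(−k_1 t_c) = 39.3 × 0.6647 = 26.12 mg/L, and at the critical point k_2 D_c = k_1 L, so D_c = (0.446/1.67) × 26.12 = 6.977 mg/L.
Minimum DO = C_s − D_c = 10.5 − 6.977 = 3.523 mg/L.
x_c = v t_c = 0.552 m/s × 0.9156 d × 86400 s/d = 43670 m ≈ 43.7 km.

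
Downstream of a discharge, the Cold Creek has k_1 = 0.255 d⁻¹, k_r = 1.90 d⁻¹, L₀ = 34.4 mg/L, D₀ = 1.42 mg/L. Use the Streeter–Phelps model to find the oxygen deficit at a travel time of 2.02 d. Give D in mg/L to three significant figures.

D ≈ 3.10 mg/L

k_1 L₀/(k_r−k_1) = 0.255×34.4/(1.90−0.255) = 8.772/1.645 = 5.333 mg/L.
e^(−k_1 t) = e^(−0.255×2.020) = 0.5974; e^(−k_r t) = e^(−1.90×2.020) = 0.02154.
D = 5.333 × (0.5974 − 0.02154) + 1.42 × 0.02154 = 3.071 + 0.03058 = 3.102 mg/L.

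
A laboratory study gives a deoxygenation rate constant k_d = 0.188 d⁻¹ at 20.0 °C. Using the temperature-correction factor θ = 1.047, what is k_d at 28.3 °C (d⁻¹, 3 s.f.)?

k_d(T₂) = k_d(T₁) · θ^(T₂−T₁) = 0.188 × 1.047^(28.3−20.0)
= 0.188 × 1.047^8.30 = 0.188 × 1.464 = 0.2752 d⁻¹.

k_d ≈ 0.275 d⁻¹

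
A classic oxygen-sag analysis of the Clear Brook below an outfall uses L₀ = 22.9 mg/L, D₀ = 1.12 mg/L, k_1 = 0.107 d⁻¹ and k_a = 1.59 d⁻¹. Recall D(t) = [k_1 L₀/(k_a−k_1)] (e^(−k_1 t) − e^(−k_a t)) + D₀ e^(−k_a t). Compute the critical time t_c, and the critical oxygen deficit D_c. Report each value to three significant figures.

At the critical point dD/dt = 0, so k_1 L₀ e^(−k_1 t) = k_a D. Substituting D(t) from the Streeter–Phelps equation and solving for t gives
t_c = ln[(k_a/k_1)(1 − D₀(k_a−k_1)/(k_1 L₀))] / (k_a−k_1).
Here k_a−k_1 = 1.483 d⁻¹ and 1 − D₀(k_a−k_1)/(k_1 L₀) = 1 − 1.12×1.483/(0.107×22.9) = 0.3221, so
t_c = ln(14.86 × 0.3221) / 1.483 = 1.566 / 1.483 = 1.056 d.
L(t_c) = L₀ e^(−k_1 t_c) = 22.9 × 0.8932 = 20.45 mg/L, and at the critical point k_a D_c = k_1 L, so D_c = (0.107/1.59) × 20.45 = 1.376 mg/L.

t_c ≈ 1.06 d; D_c ≈ 1.38 mg/L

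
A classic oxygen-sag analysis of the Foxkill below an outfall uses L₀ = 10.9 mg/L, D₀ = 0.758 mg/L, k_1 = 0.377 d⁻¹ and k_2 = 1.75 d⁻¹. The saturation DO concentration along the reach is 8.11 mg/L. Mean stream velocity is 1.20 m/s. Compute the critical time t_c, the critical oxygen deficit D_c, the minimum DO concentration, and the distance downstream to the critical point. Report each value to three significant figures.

t_c ≈ 0.905 d; D_c ≈ 1.67 mg/L; min DO ≈ 6.44 mg/L; x_c ≈ 93.9 km

With k_2/k_1 = 4.642 and 1 − D₀(k_2−k_1)/(k_1 L₀) = 0.7467,
t_c = ln(4.642 × 0.7467) / (1.75 − 0.377) = ln(3.466) / 1.373 = 1.243/1.373 = 0.9054 d.
D_c = (k_1/k_2) L₀ e^(−k_1 t_c) = (0.377/1.75) × 10.9 × e^(−0.377×0.9054) = 0.2154 × 10.9 × 0.7108 = 1.669 mg/L.
Minimum DO = C_s − D_c = 8.11 − 1.669 = 6.441 mg/L.
x_c = v t_c = 1.20 m/s × 0.9054 d × 86400 s/d = 93870 m ≈ 93.9 km.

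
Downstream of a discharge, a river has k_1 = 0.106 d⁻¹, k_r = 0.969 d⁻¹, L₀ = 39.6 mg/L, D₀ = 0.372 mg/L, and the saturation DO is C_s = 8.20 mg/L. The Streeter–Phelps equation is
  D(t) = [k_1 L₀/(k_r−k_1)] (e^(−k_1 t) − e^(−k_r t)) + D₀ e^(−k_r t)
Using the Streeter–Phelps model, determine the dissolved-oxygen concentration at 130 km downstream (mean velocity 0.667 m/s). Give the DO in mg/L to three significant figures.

DO ≈ 4.88 mg/L

Travel time t = x/v = 130 km / (0.667 m/s) = 130000 m / 0.667 m/s = 194900 s = 2.256 d.
k_1 L₀/(k_r−k_1) = 0.106×39.6/(0.969−0.106) = 4.198/0.8630 = 4.864 mg/L.
e^(−k_1 t) = e^(−0.106×2.256) = 0.7873; e^(−k_r t) = e^(−0.969×2.256) = 0.1124.
D = 4.864 × (0.7873 − 0.1124) + 0.372 × 0.1124 = 3.283 + 0.04180 = 3.325 mg/L.
DO = C_s − D = 8.20 − 3.325 = 4.875 mg/L.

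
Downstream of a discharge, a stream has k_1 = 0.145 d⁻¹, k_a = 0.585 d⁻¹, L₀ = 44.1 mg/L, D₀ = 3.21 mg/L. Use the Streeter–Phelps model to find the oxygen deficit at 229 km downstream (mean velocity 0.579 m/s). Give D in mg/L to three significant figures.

Travel time t = x/v = 229 km / (0.579 m/s) = 229000 m / 0.579 m/s = 395500 s = 4.578 d.
k_1 L₀/(k_a−k_1) = 0.145×44.1/(0.585−0.145) = 6.394/0.4400 = 14.53 mg/L.
e^(−k_1 t) = e^(−0.145×4.578) = 0.5149; e^(−k_a t) = e^(−0.585×4.578) = 0.06871.
D = 14.53 × (0.5149 − 0.06871) + 3.21 × 0.06871 = 6.485 + 0.2205 = 6.705 mg/L.

D ≈ 6.71 mg/L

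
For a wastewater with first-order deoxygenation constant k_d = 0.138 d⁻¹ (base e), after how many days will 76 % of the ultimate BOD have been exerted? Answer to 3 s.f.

t ≈ 10.3 d

y/L₀ = 1 − e^(−k_d t) = 0.76 ⇒ e^(−k_d t) = 0.240
t = −ln(0.240) / 0.138 = 1.427 / 0.138 = 10.34 d.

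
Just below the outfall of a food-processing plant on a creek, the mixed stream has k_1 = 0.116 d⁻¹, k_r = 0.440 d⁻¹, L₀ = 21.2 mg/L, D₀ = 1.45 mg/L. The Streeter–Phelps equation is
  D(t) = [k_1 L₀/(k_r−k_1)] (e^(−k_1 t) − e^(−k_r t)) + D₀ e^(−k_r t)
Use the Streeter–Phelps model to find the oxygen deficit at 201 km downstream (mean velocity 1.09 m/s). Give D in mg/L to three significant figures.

D ≈ 3.52 mg/L

Travel time t = x/v = 201 km / (1.09 m/s) = 201000 m / 1.09 m/s = 184400 s = 2.134 d.
k_1 L₀/(k_r−k_1) = 0.116×21.2/(0.440−0.116) = 2.459/0.3240 = 7.590 mg/L.
e^(−k_1 t) = e^(−0.116×2.134) = 0.7807; e^(−k_r t) = e^(−0.440×2.134) = 0.3910.
D = 7.590 × (0.7807 − 0.3910) + 1.45 × 0.3910 = 2.958 + 0.5669 = 3.525 mg/L.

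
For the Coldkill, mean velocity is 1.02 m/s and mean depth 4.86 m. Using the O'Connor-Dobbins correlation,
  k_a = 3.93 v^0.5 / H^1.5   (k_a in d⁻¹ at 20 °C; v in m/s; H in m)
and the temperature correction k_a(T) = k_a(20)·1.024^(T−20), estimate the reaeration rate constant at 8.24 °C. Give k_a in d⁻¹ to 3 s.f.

k_a ≈ 0.280 d⁻¹

k_a(20) = 3.93 × 1.02^0.5 / 4.86^1.5 = 3.93 × 1.010 / 10.71 = 0.3705 d⁻¹.
k_a(8.24) = 0.3705 × 1.024^(8.24−20) = 0.3705 × 0.7566 = 0.2803 d⁻¹.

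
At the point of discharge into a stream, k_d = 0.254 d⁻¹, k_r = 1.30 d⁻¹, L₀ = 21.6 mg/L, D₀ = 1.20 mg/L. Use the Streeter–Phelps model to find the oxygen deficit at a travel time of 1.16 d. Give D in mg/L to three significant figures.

k_d L₀/(k_r−k_d) = 0.254×21.6/(1.30−0.254) = 5.486/1.046 = 5.245 mg/L.
e^(−k_d t) = e^(−0.254×1.160) = 0.7448; e^(−k_r t) = e^(−1.30×1.160) = 0.2214.
D = 5.245 × (0.7448 − 0.2214) + 1.20 × 0.2214 = 2.746 + 0.2656 = 3.011 mg/L.

D ≈ 3.01 mg/L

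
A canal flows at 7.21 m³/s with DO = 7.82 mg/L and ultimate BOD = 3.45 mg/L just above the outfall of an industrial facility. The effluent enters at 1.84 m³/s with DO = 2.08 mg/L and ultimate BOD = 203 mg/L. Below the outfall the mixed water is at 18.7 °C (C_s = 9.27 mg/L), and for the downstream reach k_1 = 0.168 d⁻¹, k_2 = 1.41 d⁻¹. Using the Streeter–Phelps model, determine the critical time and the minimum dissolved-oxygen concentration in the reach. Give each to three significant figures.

t_c ≈ 1.25 d; minimum DO ≈ 5.02 mg/L

Mixed DO = (7.21×7.82 + 1.84×2.08)/(7.21+1.84) = 60.21/9.050 = 6.653 mg/L.
Mixed L₀ = (7.21×3.45 + 1.84×203)/(9.050) = 398.4/9.050 = 44.02 mg/L.
Initial deficit D₀ = C_s − DO₀ = 9.27 − 6.653 = 2.617 mg/L.
t_c = (1/1.242) ln[(1.41/0.168)(1 − 2.617×1.242/(0.168×44.02))] = 0.8052 × ln(4.704) = 1.247 d.
D_c = (0.168/1.41) × 44.02 × e^(−0.168×1.247) = 0.1191 × 44.02 × 0.8110 = 4.254 mg/L.
Minimum DO = 9.27 − 4.254 = 5.016 mg/L.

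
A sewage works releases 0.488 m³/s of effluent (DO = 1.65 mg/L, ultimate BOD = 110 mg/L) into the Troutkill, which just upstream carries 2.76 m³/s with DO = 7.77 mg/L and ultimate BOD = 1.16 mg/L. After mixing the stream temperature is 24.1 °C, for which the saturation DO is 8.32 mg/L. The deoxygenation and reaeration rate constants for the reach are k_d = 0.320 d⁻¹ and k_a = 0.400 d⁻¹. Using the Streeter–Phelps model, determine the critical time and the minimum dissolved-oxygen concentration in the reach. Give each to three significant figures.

t_c ≈ 2.52 d; minimum DO ≈ 2.07 mg/L

Mixed DO = (2.76×7.77 + 0.488×1.65)/(2.76+0.488) = 22.25/3.248 = 6.850 mg/L.
Mixed L₀ = (2.76×1.16 + 0.488×110)/(3.248) = 56.88/3.248 = 17.51 mg/L.
Initial deficit D₀ = C_s − DO₀ = 8.32 − 6.850 = 1.470 mg/L.
t_c = (1/0.08000) ln[(0.400/0.320)(1 − 1.470×0.08000/(0.320×17.51))] = 12.50 × ln(1.224) = 2.524 d.
D_c = (0.320/0.400) × 17.51 × e^(−0.320×2.524) = 0.8000 × 17.51 × 0.4459 = 6.246 mg/L.
Minimum DO = 8.32 − 6.246 = 2.074 mg/L.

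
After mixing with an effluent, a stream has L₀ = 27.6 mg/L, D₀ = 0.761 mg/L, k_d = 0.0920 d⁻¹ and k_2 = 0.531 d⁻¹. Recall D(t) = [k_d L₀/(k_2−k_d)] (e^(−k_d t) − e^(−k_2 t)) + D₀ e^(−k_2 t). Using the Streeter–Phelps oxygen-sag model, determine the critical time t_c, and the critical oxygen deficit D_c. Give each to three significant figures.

t_c ≈ 3.67 d; D_c ≈ 3.41 mg/L

t_c = [1/(k_2−k_d)] ln[(k_2/k_d)(1 − D₀(k_2−k_d)/(k_d L₀))]
= [1/(0.531−0.0920)] ln[(0.531/0.0920)(1 − 0.761×0.4390/(0.0920×27.6))]
= (1/0.4390) ln[5.772 × 0.8684] = 2.278 × ln(5.012) = 2.278 × 1.612 = 3.672 d.
D_c = (k_d/k_2) L₀ e^(−k_d t_c) = (0.0920/0.531) × 27.6 × e^(−0.0920×3.672) = 0.1733 × 27.6 × 0.7133 = 3.411 mg/L.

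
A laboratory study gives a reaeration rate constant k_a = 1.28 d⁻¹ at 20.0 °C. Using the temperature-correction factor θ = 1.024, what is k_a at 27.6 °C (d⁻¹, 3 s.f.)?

k_a(T₂) = k_a(T₁) · θ^(T₂−T₁) = 1.28 × 1.024^(27.6−20.0)
= 1.28 × 1.024^7.60 = 1.28 × 1.198 = 1.533 d⁻¹.

k_a ≈ 1.53 d⁻¹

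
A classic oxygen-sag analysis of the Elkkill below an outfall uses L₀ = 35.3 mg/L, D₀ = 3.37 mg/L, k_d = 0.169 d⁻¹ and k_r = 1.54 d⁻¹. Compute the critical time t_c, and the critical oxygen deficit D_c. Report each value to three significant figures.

t_c ≈ 0.525 d; D_c ≈ 3.54 mg/L

At the critical point dD/dt = 0, so k_d L₀ e^(−k_d t) = k_r D. Substituting D(t) from the Streeter–Phelps equation and solving for t gives
t_c = ln[(k_r/k_d)(1 − D₀(k_r−k_d)/(k_d L₀))] / (k_r−k_d).
Here k_r−k_d = 1.371 d⁻¹ and 1 − D₀(k_r−k_d)/(k_d L₀) = 1 − 3.37×1.371/(0.169×35.3) = 0.2255, so
t_c = ln(9.112 × 0.2255) / 1.371 = 0.7203 / 1.371 = 0.5254 d.
D_c = (k_d/k_r) L₀ e^(−k_d t_c) = (0.169/1.54) × 35.3 × e^(−0.169×0.5254) = 0.1097 × 35.3 × 0.9150 = 3.545 mg/L.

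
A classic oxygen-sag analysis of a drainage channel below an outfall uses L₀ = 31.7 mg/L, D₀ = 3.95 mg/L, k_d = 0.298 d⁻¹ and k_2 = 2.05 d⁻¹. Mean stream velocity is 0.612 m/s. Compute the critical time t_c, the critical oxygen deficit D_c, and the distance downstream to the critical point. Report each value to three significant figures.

t_c ≈ 0.348 d; D_c ≈ 4.15 mg/L; x_c ≈ 18.4 km

t_c = [1/(k_2−k_d)] ln[(k_2/k_d)(1 − D₀(k_2−k_d)/(k_d L₀))]
= [1/(2.05−0.298)] ln[(2.05/0.298)(1 − 3.95×1.752/(0.298×31.7))]
= (1/1.752) ln[6.879 × 0.2674] = 0.5708 × ln(1.840) = 0.5708 × 0.6096 = 0.3479 d.
D_c = (k_d/k_2) L₀ e^(−k_d t_c) = (0.298/2.05) × 31.7 × e^(−0.298×0.3479) = 0.1454 × 31.7 × 0.9015 = 4.154 mg/L.
x_c = v t_c = 0.612 m/s × 0.3479 d × 86400 s/d = 18400 m ≈ 18.4 km.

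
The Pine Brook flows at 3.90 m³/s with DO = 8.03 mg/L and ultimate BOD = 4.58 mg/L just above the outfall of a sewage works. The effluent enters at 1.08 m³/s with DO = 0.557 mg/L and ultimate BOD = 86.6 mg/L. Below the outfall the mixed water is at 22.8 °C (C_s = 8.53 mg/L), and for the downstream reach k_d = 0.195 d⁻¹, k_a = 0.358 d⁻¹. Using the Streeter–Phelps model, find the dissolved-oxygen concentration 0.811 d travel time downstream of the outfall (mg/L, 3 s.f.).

DO ≈ 4.11 mg/L

Mixed DO = (3.90×8.03 + 1.08×0.557)/(3.90+1.08) = 31.92/4.980 = 6.409 mg/L.
Mixed L₀ = (3.90×4.58 + 1.08×86.6)/(4.980) = 111.4/4.980 = 22.37 mg/L.
Initial deficit D₀ = C_s − DO₀ = 8.53 − 6.409 = 2.121 mg/L.
D(0.811) = [0.195×22.37/(0.358−0.195)](e^(−0.195×0.811) − e^(−0.358×0.811)) + 2.121 e^(−0.358×0.811)
= 26.76 × (0.8537 − 0.7480) + 2.121 × 0.7480 = 4.415 mg/L.
DO = 8.53 − 4.415 = 4.115 mg/L.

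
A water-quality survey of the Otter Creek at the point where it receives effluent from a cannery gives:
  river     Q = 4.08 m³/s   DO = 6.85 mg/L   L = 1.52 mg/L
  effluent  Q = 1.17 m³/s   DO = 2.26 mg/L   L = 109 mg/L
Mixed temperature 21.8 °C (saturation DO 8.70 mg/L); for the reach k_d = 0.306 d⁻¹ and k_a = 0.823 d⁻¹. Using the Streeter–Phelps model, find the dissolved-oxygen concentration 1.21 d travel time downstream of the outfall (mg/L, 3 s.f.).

Mixed DO = (4.08×6.85 + 1.17×2.26)/(4.08+1.17) = 30.59/5.250 = 5.827 mg/L.
Mixed L₀ = (4.08×1.52 + 1.17×109)/(5.250) = 133.7/5.250 = 25.47 mg/L.
Initial deficit D₀ = C_s − DO₀ = 8.70 − 5.827 = 2.873 mg/L.
D(1.21) = [0.306×25.47/(0.823−0.306)](e^(−0.306×1.21) − e^(−0.823×1.21)) + 2.873 e^(−0.823×1.21)
= 15.08 × (0.6906 − 0.3694) + 2.873 × 0.3694 = 5.903 mg/L.
DO = 8.70 − 5.903 = 2.797 mg/L.

DO ≈ 2.80 mg/L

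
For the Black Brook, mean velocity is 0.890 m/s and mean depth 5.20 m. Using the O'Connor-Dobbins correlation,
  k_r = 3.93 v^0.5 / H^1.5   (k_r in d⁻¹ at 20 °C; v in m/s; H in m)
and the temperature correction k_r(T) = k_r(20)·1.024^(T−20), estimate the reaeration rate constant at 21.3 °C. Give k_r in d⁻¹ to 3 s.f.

k_r(20) = 3.93 × 0.890^0.5 / 5.20^1.5 = 3.93 × 0.9434 / 11.86 = 0.3127 d⁻¹.
k_r(21.3) = 0.3127 × 1.024^(21.3−20) = 0.3127 × 1.031 = 0.3225 d⁻¹.

k_r ≈ 0.322 d⁻¹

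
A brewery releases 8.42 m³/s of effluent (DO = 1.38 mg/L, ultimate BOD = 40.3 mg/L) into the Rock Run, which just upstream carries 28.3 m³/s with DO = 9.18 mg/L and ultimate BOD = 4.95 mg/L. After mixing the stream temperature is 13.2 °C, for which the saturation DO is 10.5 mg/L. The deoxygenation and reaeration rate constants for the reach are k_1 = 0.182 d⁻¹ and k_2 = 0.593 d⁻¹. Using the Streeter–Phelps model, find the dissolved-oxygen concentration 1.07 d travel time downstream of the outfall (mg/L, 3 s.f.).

DO ≈ 7.16 mg/L

Mixed DO = (28.3×9.18 + 8.42×1.38)/(28.3+8.42) = 271.4/36.72 = 7.391 mg/L.
Mixed L₀ = (28.3×4.95 + 8.42×40.3)/(36.72) = 479.4/36.72 = 13.06 mg/L.
Initial deficit D₀ = C_s − DO₀ = 10.5 − 7.391 = 3.109 mg/L.
D(1.07) = [0.182×13.06/(0.593−0.182)](e^(−0.182×1.07) − e^(−0.593×1.07)) + 3.109 e^(−0.593×1.07)
= 5.781 × (0.8230 − 0.5302) + 3.109 × 0.5302 = 3.341 mg/L.
DO = 10.5 − 3.341 = 7.159 mg/L.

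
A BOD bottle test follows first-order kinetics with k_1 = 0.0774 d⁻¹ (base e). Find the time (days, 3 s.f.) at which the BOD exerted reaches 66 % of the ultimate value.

t ≈ 13.9 d

y/L₀ = 1 − e^(−k_1 t) = 0.66 ⇒ e^(−k_1 t) = 0.340
t = −ln(0.340) / 0.0774 = 1.079 / 0.0774 = 13.94 d.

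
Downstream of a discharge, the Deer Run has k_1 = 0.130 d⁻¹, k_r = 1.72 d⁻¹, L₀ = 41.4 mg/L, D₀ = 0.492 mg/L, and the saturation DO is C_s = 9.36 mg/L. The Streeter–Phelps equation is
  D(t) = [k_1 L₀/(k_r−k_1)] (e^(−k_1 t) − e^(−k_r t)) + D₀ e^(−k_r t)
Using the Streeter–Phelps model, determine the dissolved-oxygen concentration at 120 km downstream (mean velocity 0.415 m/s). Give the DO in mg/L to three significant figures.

Travel time t = x/v = 120 km / (0.415 m/s) = 120000 m / 0.415 m/s = 289200 s = 3.347 d.
k_1 L₀/(k_r−k_1) = 0.130×41.4/(1.72−0.130) = 5.382/1.590 = 3.385 mg/L.
e^(−k_1 t) = e^(−0.130×3.347) = 0.6472; e^(−k_r t) = e^(−1.72×3.347) = 0.003163.
D = 3.385 × (0.6472 − 0.003163) + 0.492 × 0.003163 = 2.180 + 0.001556 = 2.182 mg/L.
DO = C_s − D = 9.36 − 2.182 = 7.178 mg/L.

DO ≈ 7.18 mg/L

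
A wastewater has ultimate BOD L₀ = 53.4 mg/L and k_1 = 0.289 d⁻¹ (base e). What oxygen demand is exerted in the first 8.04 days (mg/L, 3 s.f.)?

y ≈ 48.2 mg/L

y_t = L₀(1 − e^(−k_1 t)) = 53.4 × (1 − e^(−0.289×8.04))
= 53.4 × (1 − 0.09792) = 53.4 × 0.9021 = 48.17 mg/L.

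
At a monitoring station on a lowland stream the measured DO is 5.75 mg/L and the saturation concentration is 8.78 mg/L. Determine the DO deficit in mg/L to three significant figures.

D = C_s − C = 8.78 − 5.75 = 3.03 mg/L.

D ≈ 3.03 mg/L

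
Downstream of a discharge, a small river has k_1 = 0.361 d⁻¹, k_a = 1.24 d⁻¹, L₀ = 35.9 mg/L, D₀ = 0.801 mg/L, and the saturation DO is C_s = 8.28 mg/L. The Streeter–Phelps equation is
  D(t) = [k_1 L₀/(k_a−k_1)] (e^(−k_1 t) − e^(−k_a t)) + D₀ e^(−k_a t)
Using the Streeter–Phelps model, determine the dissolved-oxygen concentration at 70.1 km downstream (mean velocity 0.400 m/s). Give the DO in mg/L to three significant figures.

Travel time t = x/v = 70.1 km / (0.400 m/s) = 70100 m / 0.400 m/s = 175200 s = 2.028 d.
k_1 L₀/(k_a−k_1) = 0.361×35.9/(1.24−0.361) = 12.96/0.8790 = 14.74 mg/L.
e^(−k_1 t) = e^(−0.361×2.028) = 0.4808; e^(−k_a t) = e^(−1.24×2.028) = 0.08085.
D = 14.74 × (0.4808 − 0.08085) + 0.801 × 0.08085 = 5.897 + 0.06476 = 5.962 mg/L.
DO = C_s − D = 8.28 − 5.962 = 2.318 mg/L.

DO ≈ 2.32 mg/L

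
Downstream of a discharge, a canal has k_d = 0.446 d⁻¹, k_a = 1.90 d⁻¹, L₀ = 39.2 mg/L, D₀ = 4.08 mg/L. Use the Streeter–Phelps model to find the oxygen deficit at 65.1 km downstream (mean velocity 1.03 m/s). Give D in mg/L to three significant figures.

D ≈ 6.70 mg/L

Travel time t = x/v = 65.1 km / (1.03 m/s) = 65100 m / 1.03 m/s = 63200 s = 0.7315 d.
k_d L₀/(k_a−k_d) = 0.446×39.2/(1.90−0.446) = 17.48/1.454 = 12.02 mg/L.
e^(−k_d t) = e^(−0.446×0.7315) = 0.7216; e^(−k_a t) = e^(−1.90×0.7315) = 0.2491.
D = 12.02 × (0.7216 − 0.2491) + 4.08 × 0.2491 = 5.682 + 1.016 = 6.698 mg/L.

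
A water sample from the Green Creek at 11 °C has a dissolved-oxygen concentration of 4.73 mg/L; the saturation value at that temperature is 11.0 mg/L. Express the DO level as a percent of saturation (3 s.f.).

43.0 % saturation

% saturation = C/C_s × 100 = 4.73/11.0 × 100 = 43.0 %.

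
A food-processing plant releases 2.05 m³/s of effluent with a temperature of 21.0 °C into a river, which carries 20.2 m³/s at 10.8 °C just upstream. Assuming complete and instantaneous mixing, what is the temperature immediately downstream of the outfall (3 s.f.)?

11.7 °C

Flow-weighted mixing: C = (Q_r C_r + Q_w C_w)/(Q_r + Q_w)
= (20.2×10.8 + 2.05×21.0)/(20.2 + 2.05) = 261.2/22.25 = 11.74 °C.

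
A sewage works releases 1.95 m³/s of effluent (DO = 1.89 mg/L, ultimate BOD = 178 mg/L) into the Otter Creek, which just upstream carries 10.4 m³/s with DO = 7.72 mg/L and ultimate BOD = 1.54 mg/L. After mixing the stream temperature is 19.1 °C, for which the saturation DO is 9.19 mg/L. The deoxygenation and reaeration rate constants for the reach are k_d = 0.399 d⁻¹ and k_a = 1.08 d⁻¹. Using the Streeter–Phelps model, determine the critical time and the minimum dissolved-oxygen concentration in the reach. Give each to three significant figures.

Mixed DO = (10.4×7.72 + 1.95×1.89)/(10.4+1.95) = 83.97/12.35 = 6.799 mg/L.
Mixed L₀ = (10.4×1.54 + 1.95×178)/(12.35) = 363.1/12.35 = 29.40 mg/L.
Initial deficit D₀ = C_s − DO₀ = 9.19 − 6.799 = 2.391 mg/L.
t_c = (1/0.6810) ln[(1.08/0.399)(1 − 2.391×0.6810/(0.399×29.40))] = 1.468 × ln(2.331) = 1.243 d.
D_c = (0.399/1.08) × 29.40 × e^(−0.399×1.243) = 0.3694 × 29.40 × 0.6090 = 6.616 mg/L.
Minimum DO = 9.19 − 6.616 = 2.574 mg/L.

t_c ≈ 1.24 d; minimum DO ≈ 2.57 mg/L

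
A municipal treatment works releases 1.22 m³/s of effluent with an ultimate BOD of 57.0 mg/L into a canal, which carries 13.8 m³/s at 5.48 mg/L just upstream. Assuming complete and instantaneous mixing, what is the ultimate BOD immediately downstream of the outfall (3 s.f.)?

9.66 mg/L

Flow-weighted mixing: C = (Q_r C_r + Q_w C_w)/(Q_r + Q_w)
= (13.8×5.48 + 1.22×57.0)/(13.8 + 1.22) = 145.2/15.02 = 9.665 mg/L.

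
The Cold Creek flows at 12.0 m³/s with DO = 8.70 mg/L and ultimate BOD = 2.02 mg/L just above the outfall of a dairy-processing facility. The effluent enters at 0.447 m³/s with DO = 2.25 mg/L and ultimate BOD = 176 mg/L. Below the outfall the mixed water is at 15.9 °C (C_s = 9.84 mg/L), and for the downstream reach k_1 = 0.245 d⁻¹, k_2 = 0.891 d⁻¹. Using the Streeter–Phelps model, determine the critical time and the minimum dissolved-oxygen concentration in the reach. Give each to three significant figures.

Mixed DO = (12.0×8.70 + 0.447×2.25)/(12.0+0.447) = 105.4/12.45 = 8.468 mg/L.
Mixed L₀ = (12.0×2.02 + 0.447×176)/(12.45) = 102.9/12.45 = 8.268 mg/L.
Initial deficit D₀ = C_s − DO₀ = 9.84 − 8.468 = 1.372 mg/L.
t_c = (1/0.6460) ln[(0.891/0.245)(1 − 1.372×0.6460/(0.245×8.268))] = 1.548 × ln(2.046) = 1.108 d.
D_c = (0.245/0.891) × 8.268 × e^(−0.245×1.108) = 0.2750 × 8.268 × 0.7622 = 1.733 mg/L.
Minimum DO = 9.84 − 1.733 = 8.107 mg/L.

t_c ≈ 1.11 d; minimum DO ≈ 8.11 mg/L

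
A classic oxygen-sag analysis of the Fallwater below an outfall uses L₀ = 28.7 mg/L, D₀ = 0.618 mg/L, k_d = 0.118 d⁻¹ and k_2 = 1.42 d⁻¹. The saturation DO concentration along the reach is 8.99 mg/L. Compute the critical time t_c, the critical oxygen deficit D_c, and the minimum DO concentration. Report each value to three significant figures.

t_c ≈ 1.70 d; D_c ≈ 1.95 mg/L; min DO ≈ 7.04 mg/L

At the critical point dD/dt = 0, so k_d L₀ e^(−k_d t) = k_2 D. Substituting D(t) from the Streeter–Phelps equation and solving for t gives
t_c = ln[(k_2/k_d)(1 − D₀(k_2−k_d)/(k_d L₀))] / (k_2−k_d).
Here k_2−k_d = 1.302 d⁻¹ and 1 − D₀(k_2−k_d)/(k_d L₀) = 1 − 0.618×1.302/(0.118×28.7) = 0.7624, so
t_c = ln(12.03 × 0.7624) / 1.302 = 2.216 / 1.302 = 1.702 d.
D_c = (k_d/k_2) L₀ e^(−k_d t_c) = (0.118/1.42) × 28.7 × e^(−0.118×1.702) = 0.08310 × 28.7 × 0.8180 = 1.951 mg/L.
Minimum DO = C_s − D_c = 8.99 − 1.951 = 7.039 mg/L.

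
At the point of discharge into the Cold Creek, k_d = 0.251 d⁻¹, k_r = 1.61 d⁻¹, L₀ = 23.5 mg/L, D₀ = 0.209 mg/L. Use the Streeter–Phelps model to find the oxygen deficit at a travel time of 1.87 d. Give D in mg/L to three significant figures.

D ≈ 2.51 mg/L

k_d L₀/(k_r−k_d) = 0.251×23.5/(1.61−0.251) = 5.899/1.359 = 4.340 mg/L.
e^(−k_d t) = e^(−0.251×1.870) = 0.6254; e^(−k_r t) = e^(−1.61×1.870) = 0.04926.
D = 4.340 × (0.6254 − 0.04926) + 0.209 × 0.04926 = 2.501 + 0.01029 = 2.511 mg/L.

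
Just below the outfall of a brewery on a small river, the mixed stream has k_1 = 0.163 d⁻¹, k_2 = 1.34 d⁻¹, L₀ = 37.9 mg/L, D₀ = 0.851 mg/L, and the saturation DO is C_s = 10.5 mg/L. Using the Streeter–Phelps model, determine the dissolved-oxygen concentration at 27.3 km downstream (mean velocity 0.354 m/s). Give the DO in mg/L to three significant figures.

Travel time t = x/v = 27.3 km / (0.354 m/s) = 27300 m / 0.354 m/s = 77120 s = 0.8926 d.
k_1 L₀/(k_2−k_1) = 0.163×37.9/(1.34−0.163) = 6.178/1.177 = 5.249 mg/L.
e^(−k_1 t) = e^(−0.163×0.8926) = 0.8646; e^(−k_2 t) = e^(−1.34×0.8926) = 0.3024.
D = 5.249 × (0.8646 − 0.3024) + 0.851 × 0.3024 = 2.951 + 0.2573 = 3.208 mg/L.
DO = C_s − D = 10.5 − 3.208 = 7.292 mg/L.

DO ≈ 7.29 mg/L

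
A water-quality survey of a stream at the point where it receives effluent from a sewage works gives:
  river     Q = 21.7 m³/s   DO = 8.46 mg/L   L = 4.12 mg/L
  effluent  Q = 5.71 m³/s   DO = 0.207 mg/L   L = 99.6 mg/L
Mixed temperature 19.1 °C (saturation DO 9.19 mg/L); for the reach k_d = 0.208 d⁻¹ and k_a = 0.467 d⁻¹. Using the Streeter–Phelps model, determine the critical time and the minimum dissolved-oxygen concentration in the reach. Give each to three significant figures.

t_c ≈ 2.60 d; minimum DO ≈ 2.96 mg/L

Mixed DO = (21.7×8.46 + 5.71×0.207)/(21.7+5.71) = 184.8/27.41 = 6.741 mg/L.
Mixed L₀ = (21.7×4.12 + 5.71×99.6)/(27.41) = 658.1/27.41 = 24.01 mg/L.
Initial deficit D₀ = C_s − DO₀ = 9.19 − 6.741 = 2.449 mg/L.
t_c = (1/0.2590) ln[(0.467/0.208)(1 − 2.449×0.2590/(0.208×24.01))] = 3.861 × ln(1.960) = 2.598 d.
D_c = (0.208/0.467) × 24.01 × e^(−0.208×2.598) = 0.4454 × 24.01 × 0.5825 = 6.229 mg/L.
Minimum DO = 9.19 − 6.229 = 2.961 mg/L.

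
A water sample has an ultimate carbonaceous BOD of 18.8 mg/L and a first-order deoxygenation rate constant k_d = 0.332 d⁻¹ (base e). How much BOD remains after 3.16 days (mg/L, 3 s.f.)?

L ≈ 6.58 mg/L

L_t = L₀ e^(−k_d t) = 18.8 × e^(−0.332×3.16) = 18.8 × 0.3502 = 6.585 mg/L.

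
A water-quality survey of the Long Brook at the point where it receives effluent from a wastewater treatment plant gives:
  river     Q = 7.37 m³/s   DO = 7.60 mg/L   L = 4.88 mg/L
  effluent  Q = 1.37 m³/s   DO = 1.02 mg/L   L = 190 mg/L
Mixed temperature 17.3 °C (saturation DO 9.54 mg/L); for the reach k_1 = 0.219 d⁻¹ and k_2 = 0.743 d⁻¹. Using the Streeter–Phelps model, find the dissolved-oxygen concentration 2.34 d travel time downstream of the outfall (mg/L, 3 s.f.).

Mixed DO = (7.37×7.60 + 1.37×1.02)/(7.37+1.37) = 57.41/8.740 = 6.569 mg/L.
Mixed L₀ = (7.37×4.88 + 1.37×190)/(8.740) = 296.3/8.740 = 33.90 mg/L.
Initial deficit D₀ = C_s − DO₀ = 9.54 − 6.569 = 2.971 mg/L.
D(2.34) = [0.219×33.90/(0.743−0.219)](e^(−0.219×2.34) − e^(−0.743×2.34)) + 2.971 e^(−0.743×2.34)
= 14.17 × (0.5990 − 0.1758) + 2.971 × 0.1758 = 6.519 mg/L.
DO = 9.54 − 6.519 = 3.021 mg/L.

DO ≈ 3.02 mg/L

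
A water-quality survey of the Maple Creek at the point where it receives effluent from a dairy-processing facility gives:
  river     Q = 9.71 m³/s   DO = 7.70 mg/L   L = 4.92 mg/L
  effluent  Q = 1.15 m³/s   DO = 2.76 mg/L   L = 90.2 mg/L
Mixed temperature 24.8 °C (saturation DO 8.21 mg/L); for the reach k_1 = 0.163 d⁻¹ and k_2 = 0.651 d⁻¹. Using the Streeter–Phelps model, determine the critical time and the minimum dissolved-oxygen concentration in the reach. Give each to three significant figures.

Mixed DO = (9.71×7.70 + 1.15×2.76)/(9.71+1.15) = 77.94/10.86 = 7.177 mg/L.
Mixed L₀ = (9.71×4.92 + 1.15×90.2)/(10.86) = 151.5/10.86 = 13.95 mg/L.
Initial deficit D₀ = C_s − DO₀ = 8.21 − 7.177 = 1.033 mg/L.
t_c = (1/0.4880) ln[(0.651/0.163)(1 − 1.033×0.4880/(0.163×13.95))] = 2.049 × ln(3.108) = 2.324 d.
D_c = (0.163/0.651) × 13.95 × e^(−0.163×2.324) = 0.2504 × 13.95 × 0.6847 = 2.392 mg/L.
Minimum DO = 8.21 − 2.392 = 5.818 mg/L.

t_c ≈ 2.32 d; minimum DO ≈ 5.82 mg/L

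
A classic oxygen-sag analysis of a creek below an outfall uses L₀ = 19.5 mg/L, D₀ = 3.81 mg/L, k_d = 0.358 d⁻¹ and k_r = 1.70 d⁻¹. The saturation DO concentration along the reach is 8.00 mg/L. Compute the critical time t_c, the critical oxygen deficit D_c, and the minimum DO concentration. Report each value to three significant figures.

t_c ≈ 0.178 d; D_c ≈ 3.85 mg/L; min DO ≈ 4.15 mg/L

t_c = [1/(k_r−k_d)] ln[(k_r/k_d)(1 − D₀(k_r−k_d)/(k_d L₀))]
= [1/(1.70−0.358)] ln[(1.70/0.358)(1 − 3.81×1.342/(0.358×19.5))]
= (1/1.342) ln[4.749 × 0.2676] = 0.7452 × ln(1.271) = 0.7452 × 0.2395 = 0.1785 d.
D_c = (k_d/k_r) L₀ e^(−k_d t_c) = (0.358/1.70) × 19.5 × e^(−0.358×0.1785) = 0.2106 × 19.5 × 0.9381 = 3.852 mg/L.
Minimum DO = C_s − D_c = 8.00 − 3.852 = 4.148 mg/L.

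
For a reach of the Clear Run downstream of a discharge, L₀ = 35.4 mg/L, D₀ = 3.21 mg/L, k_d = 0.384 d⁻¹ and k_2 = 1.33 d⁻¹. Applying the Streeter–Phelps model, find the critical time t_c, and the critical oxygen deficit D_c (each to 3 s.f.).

t_c ≈ 1.05 d; D_c ≈ 6.84 mg/L

t_c = [1/(k_2−k_d)] ln[(k_2/k_d)(1 − D₀(k_2−k_d)/(k_d L₀))]
= [1/(1.33−0.384)] ln[(1.33/0.384)(1 − 3.21×0.9460/(0.384×35.4))]
= (1/0.9460) ln[3.464 × 0.7766] = 1.057 × ln(2.690) = 1.057 × 0.9895 = 1.046 d.
L(t_c) = L₀ e^(−k_d t_c) = 35.4 × 0.6692 = 23.69 mg/L, and at the critical point k_2 D_c = k_d L, so D_c = (0.384/1.33) × 23.69 = 6.840 mg/L.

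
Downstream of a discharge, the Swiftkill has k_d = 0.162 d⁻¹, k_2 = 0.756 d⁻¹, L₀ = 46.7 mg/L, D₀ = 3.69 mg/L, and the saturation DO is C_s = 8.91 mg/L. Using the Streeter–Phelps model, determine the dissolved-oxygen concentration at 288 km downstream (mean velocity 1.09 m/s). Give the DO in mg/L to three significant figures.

DO ≈ 2.05 mg/L

Travel time t = x/v = 288 km / (1.09 m/s) = 288000 m / 1.09 m/s = 264200 s = 3.058 d.
k_d L₀/(k_2−k_d) = 0.162×46.7/(0.756−0.162) = 7.565/0.5940 = 12.74 mg/L.
e^(−k_d t) = e^(−0.162×3.058) = 0.6093; e^(−k_2 t) = e^(−0.756×3.058) = 0.09907.
D = 12.74 × (0.6093 − 0.09907) + 3.69 × 0.09907 = 6.499 + 0.3656 = 6.864 mg/L.
DO = C_s − D = 8.91 − 6.864 = 2.046 mg/L.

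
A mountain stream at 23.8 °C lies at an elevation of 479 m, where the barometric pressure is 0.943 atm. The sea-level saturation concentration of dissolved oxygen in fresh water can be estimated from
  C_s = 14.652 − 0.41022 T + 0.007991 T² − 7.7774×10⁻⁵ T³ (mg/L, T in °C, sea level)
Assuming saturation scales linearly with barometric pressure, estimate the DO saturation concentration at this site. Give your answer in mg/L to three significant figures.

C_s ≈ 7.89 mg/L

At sea level: C_s = 14.652 − 0.41022×23.8 + 0.007991×23.8² − 7.7774×10⁻⁵×23.8³ = 8.367 mg/L.
Pressure correction: C_s' = 8.367 × 0.943 = 7.890 mg/L.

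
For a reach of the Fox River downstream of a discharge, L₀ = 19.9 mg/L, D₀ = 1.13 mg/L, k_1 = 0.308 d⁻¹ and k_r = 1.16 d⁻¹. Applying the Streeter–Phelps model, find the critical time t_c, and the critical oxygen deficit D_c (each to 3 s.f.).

t_c ≈ 1.36 d; D_c ≈ 3.48 mg/L

t_c = [1/(k_r−k_1)] ln[(k_r/k_1)(1 − D₀(k_r−k_1)/(k_1 L₀))]
= [1/(1.16−0.308)] ln[(1.16/0.308)(1 − 1.13×0.8520/(0.308×19.9))]
= (1/0.8520) ln[3.766 × 0.8429] = 1.174 × ln(3.175) = 1.174 × 1.155 = 1.356 d.
D_c = (k_1/k_r) L₀ e^(−k_1 t_c) = (0.308/1.16) × 19.9 × e^(−0.308×1.356) = 0.2655 × 19.9 × 0.6586 = 3.480 mg/L.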